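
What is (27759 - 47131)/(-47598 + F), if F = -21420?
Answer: 9686/34509 ≈ 0.28068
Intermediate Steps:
(27759 - 47131)/(-47598 + F) = (27759 - 47131)/(-47598 - 21420) = -19372/(-69018) = -19372*(-1/69018) = 9686/34509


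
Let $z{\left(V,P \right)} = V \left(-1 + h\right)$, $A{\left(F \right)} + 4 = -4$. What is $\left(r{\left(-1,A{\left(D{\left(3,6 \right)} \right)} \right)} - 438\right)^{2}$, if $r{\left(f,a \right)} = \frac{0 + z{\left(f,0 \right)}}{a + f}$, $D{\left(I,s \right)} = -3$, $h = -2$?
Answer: $\frac{1729225}{9} \approx 1.9214 \cdot 10^{5}$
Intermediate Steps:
$A{\left(F \right)} = -8$ ($A{\left(F \right)} = -4 - 4 = -8$)
$z{\left(V,P \right)} = - 3 V$ ($z{\left(V,P \right)} = V \left(-1 - 2\right) = V \left(-3\right) = - 3 V$)
$r{\left(f,a \right)} = - \frac{3 f}{a + f}$ ($r{\left(f,a \right)} = \frac{0 - 3 f}{a + f} = \frac{\left(-3\right) f}{a + f} = - \frac{3 f}{a + f}$)
$\left(r{\left(-1,A{\left(D{\left(3,6 \right)} \right)} \right)} - 438\right)^{2} = \left(\left(-3\right) \left(-1\right) \frac{1}{-8 - 1} - 438\right)^{2} = \left(\left(-3\right) \left(-1\right) \frac{1}{-9} - 438\right)^{2} = \left(\left(-3\right) \left(-1\right) \left(- \frac{1}{9}\right) - 438\right)^{2} = \left(- \frac{1}{3} - 438\right)^{2} = \left(- \frac{1315}{3}\right)^{2} = \frac{1729225}{9}$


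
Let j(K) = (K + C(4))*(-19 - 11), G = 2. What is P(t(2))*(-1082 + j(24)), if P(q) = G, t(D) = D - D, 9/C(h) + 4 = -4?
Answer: -7073/2 ≈ -3536.5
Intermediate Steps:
C(h) = -9/8 (C(h) = 9/(-4 - 4) = 9/(-8) = 9*(-⅛) = -9/8)
t(D) = 0
j(K) = 135/4 - 30*K (j(K) = (K - 9/8)*(-19 - 11) = (-9/8 + K)*(-30) = 135/4 - 30*K)
P(q) = 2
P(t(2))*(-1082 + j(24)) = 2*(-1082 + (135/4 - 30*24)) = 2*(-1082 + (135/4 - 720)) = 2*(-1082 - 2745/4) = 2*(-7073/4) = -7073/2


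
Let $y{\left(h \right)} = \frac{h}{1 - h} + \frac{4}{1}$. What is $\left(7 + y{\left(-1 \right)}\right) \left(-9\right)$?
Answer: $- \frac{189}{2} \approx -94.5$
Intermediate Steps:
$y{\left(h \right)} = 4 + \frac{h}{1 - h}$ ($y{\left(h \right)} = \frac{h}{1 - h} + 4 \cdot 1 = \frac{h}{1 - h} + 4 = 4 + \frac{h}{1 - h}$)
$\left(7 + y{\left(-1 \right)}\right) \left(-9\right) = \left(7 + \frac{-4 + 3 \left(-1\right)}{-1 - 1}\right) \left(-9\right) = \left(7 + \frac{-4 - 3}{-2}\right) \left(-9\right) = \left(7 - - \frac{7}{2}\right) \left(-9\right) = \left(7 + \frac{7}{2}\right) \left(-9\right) = \frac{21}{2} \left(-9\right) = - \frac{189}{2}$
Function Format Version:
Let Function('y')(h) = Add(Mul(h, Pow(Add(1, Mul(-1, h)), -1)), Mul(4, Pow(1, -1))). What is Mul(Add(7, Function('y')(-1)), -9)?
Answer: Rational(-189, 2) ≈ -94.500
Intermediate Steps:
Function('y')(h) = Add(4, Mul(h, Pow(Add(1, Mul(-1, h)), -1))) (Function('y')(h) = Add(Mul(h, Pow(Add(1, Mul(-1, h)), -1)), Mul(4, 1)) = Add(Mul(h, Pow(Add(1, Mul(-1, h)), -1)), 4) = Add(4, Mul(h, Pow(Add(1, Mul(-1, h)), -1))))
Mul(Add(7, Function('y')(-1)), -9) = Mul(Add(7, Mul(Pow(Add(-1, -1), -1), Add(-4, Mul(3, -1)))), -9) = Mul(Add(7, Mul(Pow(-2, -1), Add(-4, -3))), -9) = Mul(Add(7, Mul(Rational(-1, 2), -7)), -9) = Mul(Add(7, Rational(7, 2)), -9) = Mul(Rational(21, 2), -9) = Rational(-189, 2)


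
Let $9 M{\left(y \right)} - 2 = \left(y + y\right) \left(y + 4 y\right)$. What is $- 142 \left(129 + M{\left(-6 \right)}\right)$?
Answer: $- \frac{216266}{9} \approx -24030.0$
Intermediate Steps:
$M{\left(y \right)} = \frac{2}{9} + \frac{10 y^{2}}{9}$ ($M{\left(y \right)} = \frac{2}{9} + \frac{\left(y + y\right) \left(y + 4 y\right)}{9} = \frac{2}{9} + \frac{2 y 5 y}{9} = \frac{2}{9} + \frac{10 y^{2}}{9}$)
$- 142 \left(129 + M{\left(-6 \right)}\right) = - 142 \left(129 + \left(\frac{2}{9} + \frac{10 \left(-6\right)^{2}}{9}\right)\right) = - 142 \left(129 + \left(\frac{2}{9} + \frac{10}{9} \cdot 36\right)\right) = - 142 \left(129 + \left(\frac{2}{9} + 40\right)\right) = - 142 \left(129 + \frac{362}{9}\right) = \left(-142\right) \frac{1523}{9} = - \frac{216266}{9}$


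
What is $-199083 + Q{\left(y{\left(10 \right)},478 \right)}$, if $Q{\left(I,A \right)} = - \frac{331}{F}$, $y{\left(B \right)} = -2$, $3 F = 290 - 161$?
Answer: $- \frac{8560900}{43} \approx -1.9909 \cdot 10^{5}$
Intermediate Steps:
$F = 43$ ($F = \frac{290 - 161}{3} = \frac{1}{3} \cdot 129 = 43$)
$Q{\left(I,A \right)} = - \frac{331}{43}$
$-199083 + Q{\left(y{\left(10 \right)},478 \right)} = -199083 - \frac{331}{43} = - \frac{8560900}{43}$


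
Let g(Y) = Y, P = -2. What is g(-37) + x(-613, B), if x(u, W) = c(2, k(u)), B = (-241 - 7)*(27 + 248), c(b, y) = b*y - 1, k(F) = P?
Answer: -42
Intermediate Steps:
k(F) = -2
c(b, y) = -1 + b*y
B = -68200 (B = -248*275 = -68200)
x(u, W) = -5 (x(u, W) = -1 + 2*(-2) = -1 - 4 = -5)
g(-37) + x(-613, B) = -37 - 5 = -42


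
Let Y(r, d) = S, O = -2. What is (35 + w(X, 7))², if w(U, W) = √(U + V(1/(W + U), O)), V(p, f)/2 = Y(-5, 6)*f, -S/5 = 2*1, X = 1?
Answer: (35 + √41)² ≈ 1714.2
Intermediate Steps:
S = -10 ≈ -10.000
Y(r, d) = -10
V(p, f) = -20*f (V(p, f) = 2*(-10*f) = -20*f)
w(U, W) = √(40 + U) (w(U, W) = √(U - 20*(-2)) = √(U + 40) = √(40 + U))
(35 + w(X, 7))² = (35 + √(40 + 1))² = (35 + √41)²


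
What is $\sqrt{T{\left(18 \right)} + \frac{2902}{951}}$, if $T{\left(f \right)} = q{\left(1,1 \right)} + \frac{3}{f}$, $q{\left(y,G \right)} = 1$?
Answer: $\frac{\sqrt{15259746}}{1902} \approx 2.0538$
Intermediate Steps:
$T{\left(f \right)} = 1 + \frac{3}{f}$
$\sqrt{T{\left(18 \right)} + \frac{2902}{951}} = \sqrt{\frac{3 + 18}{18} + \frac{2902}{951}} = \sqrt{\frac{1}{18} \cdot 21 + 2902 \cdot \frac{1}{951}} = \sqrt{\frac{7}{6} + \frac{2902}{951}} = \sqrt{\frac{8023}{1902}} = \frac{\sqrt{15259746}}{1902}$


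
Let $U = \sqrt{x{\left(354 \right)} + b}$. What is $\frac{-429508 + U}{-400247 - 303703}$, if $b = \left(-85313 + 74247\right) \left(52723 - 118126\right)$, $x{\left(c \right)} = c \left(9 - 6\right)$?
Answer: $\frac{214754}{351975} - \frac{\sqrt{20104185}}{117325} \approx 0.57192$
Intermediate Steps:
$x{\left(c \right)} = 3 c$ ($x{\left(c \right)} = c 3 = 3 c$)
$b = 723749598$ ($b = \left(-11066\right) \left(-65403\right) = 723749598$)
$U = 6 \sqrt{20104185}$ ($U = \sqrt{3 \cdot 354 + 723749598} = \sqrt{1062 + 723749598} = \sqrt{723750660} = 6 \sqrt{20104185} \approx 26903.0$)
$\frac{-429508 + U}{-400247 - 303703} = \frac{-429508 + 6 \sqrt{20104185}}{-400247 - 303703} = \frac{-429508 + 6 \sqrt{20104185}}{-703950} = \left(-429508 + 6 \sqrt{20104185}\right) \left(- \frac{1}{703950}\right) = \frac{214754}{351975} - \frac{\sqrt{20104185}}{117325}$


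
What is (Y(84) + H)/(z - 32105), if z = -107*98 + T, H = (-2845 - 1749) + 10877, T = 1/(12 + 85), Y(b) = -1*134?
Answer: -596453/4131326 ≈ -0.14437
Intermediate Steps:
Y(b) = -134
T = 1/97 ≈ 0.010309
H = 6283 (H = -4594 + 10877 = 6283)
z = -1017141/97 (z = -107*98 + 1/97 = -10486 + 1/97 = -1017141/97 ≈ -10486.)
(Y(84) + H)/(z - 32105) = (-134 + 6283)/(-1017141/97 - 32105) = 6149/(-4131326/97) = 6149*(-97/4131326) = -596453/4131326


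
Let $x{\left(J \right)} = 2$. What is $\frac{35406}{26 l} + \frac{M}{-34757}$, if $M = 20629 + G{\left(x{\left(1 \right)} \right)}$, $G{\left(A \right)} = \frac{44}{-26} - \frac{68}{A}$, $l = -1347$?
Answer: $- \frac{325304194}{202876609} \approx -1.6035$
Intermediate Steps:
$G{\left(A \right)} = - \frac{22}{13} - \frac{68}{A}$ ($G{\left(A \right)} = 44 \left(- \frac{1}{26}\right) - \frac{68}{A} = - \frac{22}{13} - \frac{68}{A}$)
$M = \frac{267713}{13}$ ($M = 20629 - \left(\frac{22}{13} + \frac{68}{2}\right) = 20629 - \frac{464}{13} = \frac{267713}{13} \approx 20593.0$)
$\frac{35406}{26 l} + \frac{M}{-34757} = \frac{35406}{26 \left(-1347\right)} + \frac{267713}{13 \left(-34757\right)} = \frac{35406}{-35022} + \frac{267713}{13} \left(- \frac{1}{34757}\right) = 35406 \left(- \frac{1}{35022}\right) - \frac{267713}{451841} = - \frac{5901}{5837} - \frac{267713}{451841} = - \frac{325304194}{202876609}$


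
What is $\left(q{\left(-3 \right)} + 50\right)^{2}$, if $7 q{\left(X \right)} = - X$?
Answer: $\frac{124609}{49} \approx 2543.0$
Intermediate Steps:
$q{\left(X \right)} = - \frac{X}{7}$ ($q{\left(X \right)} = \frac{\left(-1\right) X}{7} = - \frac{X}{7}$)
$\left(q{\left(-3 \right)} + 50\right)^{2} = \left(\left(- \frac{1}{7}\right) \left(-3\right) + 50\right)^{2} = \left(\frac{3}{7} + 50\right)^{2} = \left(\frac{353}{7}\right)^{2} = \frac{124609}{49}$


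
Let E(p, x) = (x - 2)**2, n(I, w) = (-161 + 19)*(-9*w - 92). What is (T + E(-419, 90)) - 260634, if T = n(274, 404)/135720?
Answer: -4290212678/16965 ≈ -2.5289e+5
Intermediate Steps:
n(I, w) = 13064 + 1278*w (n(I, w) = -142*(-92 - 9*w) = 13064 + 1278*w)
E(p, x) = (-2 + x)**2
T = 66172/16965 (T = (13064 + 1278*404)/135720 = (13064 + 516312)*(1/135720) = 529376*(1/135720) = 66172/16965 ≈ 3.9005)
(T + E(-419, 90)) - 260634 = (66172/16965 + (-2 + 90)**2) - 260634 = (66172/16965 + 88**2) - 260634 = (66172/16965 + 7744) - 260634 = 131443132/16965 - 260634 = -4290212678/16965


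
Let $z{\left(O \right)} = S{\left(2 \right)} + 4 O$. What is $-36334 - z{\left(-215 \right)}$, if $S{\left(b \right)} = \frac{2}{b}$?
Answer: $-35475$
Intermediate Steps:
$z{\left(O \right)} = 1 + 4 O$ ($z{\left(O \right)} = \frac{2}{2} + 4 O = 2 \cdot \frac{1}{2} + 4 O = 1 + 4 O$)
$-36334 - z{\left(-215 \right)} = -36334 - \left(1 + 4 \left(-215\right)\right) = -36334 - \left(1 - 860\right) = -36334 - -859 = -36334 + 859 = -35475$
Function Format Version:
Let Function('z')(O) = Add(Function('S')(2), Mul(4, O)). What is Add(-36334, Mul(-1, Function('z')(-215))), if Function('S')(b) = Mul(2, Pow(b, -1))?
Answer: -35475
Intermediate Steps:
Function('z')(O) = Add(1, Mul(4, O)) (Function('z')(O) = Add(Mul(2, Pow(2, -1)), Mul(4, O)) = Add(Mul(2, Rational(1, 2)), Mul(4, O)) = Add(1, Mul(4, O)))
Add(-36334, Mul(-1, Function('z')(-215))) = Add(-36334, Mul(-1, Add(1, Mul(4, -215)))) = Add(-36334, Mul(-1, Add(1, -860))) = Add(-36334, Mul(-1, -859)) = Add(-36334, 859) = -35475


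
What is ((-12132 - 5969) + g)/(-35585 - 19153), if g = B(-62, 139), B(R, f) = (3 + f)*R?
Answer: 26905/54738 ≈ 0.49152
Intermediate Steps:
B(R, f) = R*(3 + f)
g = -8804 (g = -62*(3 + 139) = -62*142 = -8804)
((-12132 - 5969) + g)/(-35585 - 19153) = ((-12132 - 5969) - 8804)/(-35585 - 19153) = (-18101 - 8804)/(-54738) = -26905*(-1/54738) = 26905/54738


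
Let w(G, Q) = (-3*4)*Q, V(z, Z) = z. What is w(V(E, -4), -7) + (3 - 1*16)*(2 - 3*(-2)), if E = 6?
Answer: -20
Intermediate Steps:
w(G, Q) = -12*Q
w(V(E, -4), -7) + (3 - 1*16)*(2 - 3*(-2)) = -12*(-7) + (3 - 1*16)*(2 - 3*(-2)) = 84 + (3 - 16)*(2 + 6) = 84 - 13*8 = 84 - 104 = -20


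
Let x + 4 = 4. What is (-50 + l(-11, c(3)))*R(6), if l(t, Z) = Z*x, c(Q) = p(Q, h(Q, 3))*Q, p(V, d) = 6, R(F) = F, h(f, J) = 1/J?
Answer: -300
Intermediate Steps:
x = 0 (x = -4 + 4 = 0)
c(Q) = 6*Q
l(t, Z) = 0 (l(t, Z) = Z*0 = 0)
(-50 + l(-11, c(3)))*R(6) = (-50 + 0)*6 = -50*6 = -300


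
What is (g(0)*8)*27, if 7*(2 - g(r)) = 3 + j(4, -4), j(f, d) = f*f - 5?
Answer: 0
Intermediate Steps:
j(f, d) = -5 + f**2 (j(f, d) = f**2 - 5 = -5 + f**2)
g(r) = 0 (g(r) = 2 - (3 + (-5 + 4**2))/7 = 2 - (3 + (-5 + 16))/7 = 2 - (3 + 11)/7 = 2 - 1/7*14 = 2 - 2 = 0)
(g(0)*8)*27 = (0*8)*27 = 0*27 = 0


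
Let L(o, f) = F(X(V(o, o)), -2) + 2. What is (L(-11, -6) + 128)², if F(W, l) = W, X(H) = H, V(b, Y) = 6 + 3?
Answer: 19321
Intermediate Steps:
V(b, Y) = 9
L(o, f) = 11 (L(o, f) = 9 + 2 = 11)
(L(-11, -6) + 128)² = (11 + 128)² = 139² = 19321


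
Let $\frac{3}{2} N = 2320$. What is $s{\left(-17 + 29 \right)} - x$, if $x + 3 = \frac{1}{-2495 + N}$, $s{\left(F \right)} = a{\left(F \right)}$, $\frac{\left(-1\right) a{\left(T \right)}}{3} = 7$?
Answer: $- \frac{51207}{2845} \approx -17.999$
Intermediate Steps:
$N = \frac{4640}{3}$ ($N = \frac{2}{3} \cdot 2320 = \frac{4640}{3} \approx 1546.7$)
$a{\left(T \right)} = -21$ ($a{\left(T \right)} = \left(-3\right) 7 = -21$)
$s{\left(F \right)} = -21$
$x = - \frac{8538}{2845}$ ($x = -3 + \frac{1}{-2495 + \frac{4640}{3}} = -3 + \frac{1}{- \frac{2845}{3}} = -3 - \frac{3}{2845} = - \frac{8538}{2845} \approx -3.0011$)
$s{\left(-17 + 29 \right)} - x = -21 - - \frac{8538}{2845} = -21 + \frac{8538}{2845} = - \frac{51207}{2845}$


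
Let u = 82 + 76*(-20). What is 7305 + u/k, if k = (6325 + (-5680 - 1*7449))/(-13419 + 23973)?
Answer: 5406656/567 ≈ 9535.5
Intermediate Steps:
u = -1438 (u = 82 - 1520 = -1438)
k = -1134/1759 (k = (6325 + (-5680 - 7449))/10554 = (6325 - 13129)*(1/10554) = -6804*1/10554 = -1134/1759 ≈ -0.64468)
7305 + u/k = 7305 - 1438/(-1134/1759) = 7305 - 1438*(-1759/1134) = 7305 + 1264721/567 = 5406656/567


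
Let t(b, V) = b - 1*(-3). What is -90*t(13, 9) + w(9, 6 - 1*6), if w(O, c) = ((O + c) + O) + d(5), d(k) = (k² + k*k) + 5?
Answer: -1367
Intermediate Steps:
t(b, V) = 3 + b (t(b, V) = b + 3 = 3 + b)
d(k) = 5 + 2*k² (d(k) = (k² + k²) + 5 = 2*k² + 5 = 5 + 2*k²)
w(O, c) = 55 + c + 2*O (w(O, c) = ((O + c) + O) + (5 + 2*5²) = (c + 2*O) + (5 + 2*25) = (c + 2*O) + (5 + 50) = (c + 2*O) + 55 = 55 + c + 2*O)
-90*t(13, 9) + w(9, 6 - 1*6) = -90*(3 + 13) + (55 + (6 - 1*6) + 2*9) = -90*16 + (55 + (6 - 6) + 18) = -1440 + (55 + 0 + 18) = -1440 + 73 = -1367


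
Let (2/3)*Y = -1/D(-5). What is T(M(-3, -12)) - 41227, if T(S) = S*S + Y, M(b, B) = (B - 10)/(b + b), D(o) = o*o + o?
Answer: -14836907/360 ≈ -41214.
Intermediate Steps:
D(o) = o + o**2 (D(o) = o**2 + o = o + o**2)
Y = -3/40 (Y = 3*(-1/((-5*(1 - 5))))/2 = 3*(-1/((-5*(-4))))/2 = 3*(-1/20)/2 = 3*(-1*1/20)/2 = (3/2)*(-1/20) = -3/40 ≈ -0.075000)
M(b, B) = (-10 + B)/(2*b) (M(b, B) = (-10 + B)/((2*b)) = (-10 + B)*(1/(2*b)) = (-10 + B)/(2*b))
T(S) = -3/40 + S**2 (T(S) = S*S - 3/40 = S**2 - 3/40 = -3/40 + S**2)
T(M(-3, -12)) - 41227 = (-3/40 + ((1/2)*(-10 - 12)/(-3))**2) - 41227 = (-3/40 + ((1/2)*(-1/3)*(-22))**2) - 41227 = (-3/40 + (11/3)**2) - 41227 = (-3/40 + 121/9) - 41227 = 4813/360 - 41227 = -14836907/360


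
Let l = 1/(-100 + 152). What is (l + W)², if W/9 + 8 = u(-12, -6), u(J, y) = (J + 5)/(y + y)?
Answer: 3010225/676 ≈ 4453.0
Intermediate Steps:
u(J, y) = (5 + J)/(2*y) (u(J, y) = (5 + J)/((2*y)) = (5 + J)*(1/(2*y)) = (5 + J)/(2*y))
W = -267/4 (W = -72 + 9*((½)*(5 - 12)/(-6)) = -72 + 9*((½)*(-⅙)*(-7)) = -72 + 9*(7/12) = -72 + 21/4 = -267/4 ≈ -66.750)
l = 1/52 ≈ 0.019231
(l + W)² = (1/52 - 267/4)² = (-1735/26)² = 3010225/676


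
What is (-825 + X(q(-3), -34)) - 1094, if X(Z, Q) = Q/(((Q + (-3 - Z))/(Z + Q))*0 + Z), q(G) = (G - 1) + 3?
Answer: -1885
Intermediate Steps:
q(G) = 2 + G (q(G) = (-1 + G) + 3 = 2 + G)
X(Z, Q) = Q/Z (X(Z, Q) = Q/(((-3 + Q - Z)/(Q + Z))*0 + Z) = Q/(0 + Z) = Q/Z)
(-825 + X(q(-3), -34)) - 1094 = (-825 - 34/(2 - 3)) - 1094 = (-825 - 34/(-1)) - 1094 = (-825 - 34*(-1)) - 1094 = (-825 + 34) - 1094 = -791 - 1094 = -1885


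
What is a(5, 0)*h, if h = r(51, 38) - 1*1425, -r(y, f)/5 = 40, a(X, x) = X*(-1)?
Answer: 8125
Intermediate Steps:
a(X, x) = -X
r(y, f) = -200 (r(y, f) = -5*40 = -200)
h = -1625 (h = -200 - 1*1425 = -200 - 1425 = -1625)
a(5, 0)*h = -1*5*(-1625) = -5*(-1625) = 8125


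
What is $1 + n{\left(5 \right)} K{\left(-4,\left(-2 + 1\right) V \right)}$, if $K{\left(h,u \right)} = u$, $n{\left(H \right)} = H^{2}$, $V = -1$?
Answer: $26$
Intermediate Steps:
$1 + n{\left(5 \right)} K{\left(-4,\left(-2 + 1\right) V \right)} = 1 + 5^{2} \left(-2 + 1\right) \left(-1\right) = 1 + 25 \left(\left(-1\right) \left(-1\right)\right) = 1 + 25 \cdot 1 = 1 + 25 = 26$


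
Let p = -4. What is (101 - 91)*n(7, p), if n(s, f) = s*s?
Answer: 490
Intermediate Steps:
n(s, f) = s²
(101 - 91)*n(7, p) = (101 - 91)*7² = 10*49 = 490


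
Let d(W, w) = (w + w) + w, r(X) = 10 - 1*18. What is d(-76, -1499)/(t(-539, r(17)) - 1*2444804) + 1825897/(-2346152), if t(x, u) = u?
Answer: -1113356062705/1433975140856 ≈ -0.77641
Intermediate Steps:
r(X) = -8 (r(X) = 10 - 18 = -8)
d(W, w) = 3*w (d(W, w) = 2*w + w = 3*w)
d(-76, -1499)/(t(-539, r(17)) - 1*2444804) + 1825897/(-2346152) = (3*(-1499))/(-8 - 1*2444804) + 1825897/(-2346152) = -4497/(-8 - 2444804) + 1825897*(-1/2346152) = -4497/(-2444812) - 1825897/2346152 = -4497*(-1/2444812) - 1825897/2346152 = 4497/2444812 - 1825897/2346152 = -1113356062705/1433975140856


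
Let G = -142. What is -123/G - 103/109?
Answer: -1219/15478 ≈ -0.078757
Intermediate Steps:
-123/G - 103/109 = -123/(-142) - 103/109 = -123*(-1/142) - 103*1/109 = 123/142 - 103/109 = -1219/15478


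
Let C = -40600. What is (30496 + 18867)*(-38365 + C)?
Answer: -3897949295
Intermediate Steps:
(30496 + 18867)*(-38365 + C) = (30496 + 18867)*(-38365 - 40600) = 49363*(-78965) = -3897949295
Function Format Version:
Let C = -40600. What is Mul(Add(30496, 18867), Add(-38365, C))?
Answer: -3897949295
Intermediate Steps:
Mul(Add(30496, 18867), Add(-38365, C)) = Mul(Add(30496, 18867), Add(-38365, -40600)) = Mul(49363, -78965) = -3897949295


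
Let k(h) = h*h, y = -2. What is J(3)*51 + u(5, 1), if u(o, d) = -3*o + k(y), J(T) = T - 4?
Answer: -62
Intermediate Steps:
k(h) = h²
J(T) = -4 + T
u(o, d) = 4 - 3*o (u(o, d) = -3*o + (-2)² = -3*o + 4 = 4 - 3*o)
J(3)*51 + u(5, 1) = (-4 + 3)*51 + (4 - 3*5) = -1*51 + (4 - 15) = -51 - 11 = -62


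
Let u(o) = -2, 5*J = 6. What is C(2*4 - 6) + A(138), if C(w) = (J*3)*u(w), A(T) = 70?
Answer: 314/5 ≈ 62.800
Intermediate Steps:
J = 6/5 (J = (⅕)*6 = 6/5 ≈ 1.2000)
C(w) = -36/5 (C(w) = ((6/5)*3)*(-2) = (18/5)*(-2) = -36/5)
C(2*4 - 6) + A(138) = -36/5 + 70 = 314/5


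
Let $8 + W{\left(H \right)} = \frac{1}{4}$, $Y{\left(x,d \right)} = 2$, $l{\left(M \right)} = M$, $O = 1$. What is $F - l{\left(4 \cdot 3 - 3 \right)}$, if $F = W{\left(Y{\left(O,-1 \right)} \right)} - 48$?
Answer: $- \frac{259}{4} \approx -64.75$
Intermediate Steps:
$W{\left(H \right)} = - \frac{31}{4}$ ($W{\left(H \right)} = -8 + \frac{1}{4} = - \frac{31}{4}$)
$F = - \frac{223}{4}$ ($F = - \frac{31}{4} - 48 = - \frac{223}{4} \approx -55.75$)
$F - l{\left(4 \cdot 3 - 3 \right)} = - \frac{223}{4} - \left(4 \cdot 3 - 3\right) = - \frac{223}{4} - \left(12 - 3\right) = - \frac{223}{4} - 9 = - \frac{259}{4}$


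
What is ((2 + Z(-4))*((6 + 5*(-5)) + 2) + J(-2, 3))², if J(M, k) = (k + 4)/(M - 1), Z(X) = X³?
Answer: 9954025/9 ≈ 1.1060e+6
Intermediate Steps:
J(M, k) = (4 + k)/(-1 + M)
((2 + Z(-4))*((6 + 5*(-5)) + 2) + J(-2, 3))² = ((2 + (-4)³)*((6 + 5*(-5)) + 2) + (4 + 3)/(-1 - 2))² = ((2 - 64)*((6 - 25) + 2) + 7/(-3))² = (-62*(-19 + 2) - ⅓*7)² = (-62*(-17) - 7/3)² = (1054 - 7/3)² = (3155/3)² = 9954025/9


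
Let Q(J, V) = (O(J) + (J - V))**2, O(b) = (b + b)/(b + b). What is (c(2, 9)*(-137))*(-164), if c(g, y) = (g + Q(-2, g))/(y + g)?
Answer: 22468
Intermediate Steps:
O(b) = 1 (O(b) = (2*b)/((2*b)) = (2*b)*(1/(2*b)) = 1)
Q(J, V) = (1 + J - V)**2 (Q(J, V) = (1 + (J - V))**2 = (1 + J - V)**2)
c(g, y) = (g + (-1 - g)**2)/(g + y) (c(g, y) = (g + (1 - 2 - g)**2)/(y + g) = (g + (-1 - g)**2)/(g + y))
(c(2, 9)*(-137))*(-164) = (((2 + (1 + 2)**2)/(2 + 9))*(-137))*(-164) = (((2 + 3**2)/11)*(-137))*(-164) = (((2 + 9)/11)*(-137))*(-164) = (((1/11)*11)*(-137))*(-164) = (1*(-137))*(-164) = -137*(-164) = 22468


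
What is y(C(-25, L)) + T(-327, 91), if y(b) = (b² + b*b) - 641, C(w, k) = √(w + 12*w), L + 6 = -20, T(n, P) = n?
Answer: -1618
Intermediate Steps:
L = -26 (L = -6 - 20 = -26)
C(w, k) = √13*√w (C(w, k) = √(13*w) = √13*√w)
y(b) = -641 + 2*b² (y(b) = (b² + b²) - 641 = 2*b² - 641 = -641 + 2*b²)
y(C(-25, L)) + T(-327, 91) = (-641 + 2*(√13*√(-25))²) - 327 = (-641 + 2*(√13*(5*I))²) - 327 = (-641 + 2*(5*I*√13)²) - 327 = (-641 + 2*(-325)) - 327 = (-641 - 650) - 327 = -1291 - 327 = -1618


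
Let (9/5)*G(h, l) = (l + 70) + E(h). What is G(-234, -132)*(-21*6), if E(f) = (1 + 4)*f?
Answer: 86240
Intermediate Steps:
E(f) = 5*f
G(h, l) = 350/9 + 5*l/9 + 25*h/9 (G(h, l) = 5*((l + 70) + 5*h)/9 = 5*((70 + l) + 5*h)/9 = 5*(70 + l + 5*h)/9 = 350/9 + 5*l/9 + 25*h/9)
G(-234, -132)*(-21*6) = (350/9 + (5/9)*(-132) + (25/9)*(-234))*(-21*6) = (350/9 - 220/3 - 650)*(-126) = -6160/9*(-126) = 86240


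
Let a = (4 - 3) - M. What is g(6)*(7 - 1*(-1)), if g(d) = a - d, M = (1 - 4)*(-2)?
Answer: -88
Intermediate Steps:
M = 6 (M = -3*(-2) = 6)
a = -5 (a = (4 - 3) - 1*6 = 1 - 6 = -5)
g(d) = -5 - d
g(6)*(7 - 1*(-1)) = (-5 - 1*6)*(7 - 1*(-1)) = (-5 - 6)*(7 + 1) = -11*8 = -88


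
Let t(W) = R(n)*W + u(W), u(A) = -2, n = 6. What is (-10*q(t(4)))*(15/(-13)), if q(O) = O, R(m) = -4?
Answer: -2700/13 ≈ -207.69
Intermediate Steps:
t(W) = -2 - 4*W (t(W) = -4*W - 2 = -2 - 4*W)
(-10*q(t(4)))*(15/(-13)) = (-10*(-2 - 4*4))*(15/(-13)) = (-10*(-2 - 16))*(15*(-1/13)) = -10*(-18)*(-15/13) = 180*(-15/13) = -2700/13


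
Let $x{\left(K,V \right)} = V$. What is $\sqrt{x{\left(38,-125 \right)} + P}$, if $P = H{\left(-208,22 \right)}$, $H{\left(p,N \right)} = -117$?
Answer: $11 i \sqrt{2} \approx 15.556 i$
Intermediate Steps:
$P = -117$
$\sqrt{x{\left(38,-125 \right)} + P} = \sqrt{-125 - 117} = \sqrt{-242} = 11 i \sqrt{2}$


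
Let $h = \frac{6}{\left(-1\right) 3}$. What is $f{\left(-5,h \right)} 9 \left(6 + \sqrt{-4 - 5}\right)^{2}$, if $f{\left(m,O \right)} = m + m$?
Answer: $-2430 - 3240 i \approx -2430.0 - 3240.0 i$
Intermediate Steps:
$h = -2$ ($h = \frac{6}{-3} = 6 \left(- \frac{1}{3}\right) = -2$)
$f{\left(m,O \right)} = 2 m$
$f{\left(-5,h \right)} 9 \left(6 + \sqrt{-4 - 5}\right)^{2} = 2 \left(-5\right) 9 \left(6 + \sqrt{-4 - 5}\right)^{2} = \left(-10\right) 9 \left(6 + \sqrt{-9}\right)^{2} = - 90 \left(6 + 3 i\right)^{2}$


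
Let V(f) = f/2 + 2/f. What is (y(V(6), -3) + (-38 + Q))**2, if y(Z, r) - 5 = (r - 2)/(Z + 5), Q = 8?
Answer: 16384/25 ≈ 655.36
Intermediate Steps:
V(f) = f/2 + 2/f (V(f) = f*(1/2) + 2/f = f/2 + 2/f)
y(Z, r) = 5 + (-2 + r)/(5 + Z) (y(Z, r) = 5 + (r - 2)/(Z + 5) = 5 + (-2 + r)/(5 + Z))
(y(V(6), -3) + (-38 + Q))**2 = ((23 - 3 + 5*((1/2)*6 + 2/6))/(5 + ((1/2)*6 + 2/6)) + (-38 + 8))**2 = ((23 - 3 + 5*(3 + 2*(1/6)))/(5 + (3 + 2*(1/6))) - 30)**2 = ((23 - 3 + 5*(3 + 1/3))/(5 + (3 + 1/3)) - 30)**2 = ((23 - 3 + 5*(10/3))/(5 + 10/3) - 30)**2 = ((23 - 3 + 50/3)/(25/3) - 30)**2 = ((3/25)*(110/3) - 30)**2 = (22/5 - 30)**2 = (-128/5)**2 = 16384/25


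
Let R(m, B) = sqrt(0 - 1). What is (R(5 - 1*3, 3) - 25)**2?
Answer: (25 - I)**2 ≈ 624.0 - 50.0*I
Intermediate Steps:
R(m, B) = I (R(m, B) = sqrt(-1) = I)
(R(5 - 1*3, 3) - 25)**2 = (I - 25)**2 = (-25 + I)**2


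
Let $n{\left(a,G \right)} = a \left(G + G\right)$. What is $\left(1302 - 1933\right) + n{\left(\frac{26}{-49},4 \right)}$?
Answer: $- \frac{31127}{49} \approx -635.25$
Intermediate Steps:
$n{\left(a,G \right)} = 2 G a$ ($n{\left(a,G \right)} = a 2 G = 2 G a$)
$\left(1302 - 1933\right) + n{\left(\frac{26}{-49},4 \right)} = \left(1302 - 1933\right) + 2 \cdot 4 \frac{26}{-49} = -631 + 2 \cdot 4 \cdot 26 \left(- \frac{1}{49}\right) = -631 + 2 \cdot 4 \left(- \frac{26}{49}\right) = -631 - \frac{208}{49} = - \frac{31127}{49}$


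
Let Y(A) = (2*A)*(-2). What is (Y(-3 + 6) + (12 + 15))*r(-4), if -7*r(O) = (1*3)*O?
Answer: 180/7 ≈ 25.714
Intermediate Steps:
r(O) = -3*O/7 (r(O) = -1*3*O/7 = -3*O/7)
Y(A) = -4*A
(Y(-3 + 6) + (12 + 15))*r(-4) = (-4*(-3 + 6) + (12 + 15))*(-3/7*(-4)) = (-4*3 + 27)*(12/7) = (-12 + 27)*(12/7) = 15*(12/7) = 180/7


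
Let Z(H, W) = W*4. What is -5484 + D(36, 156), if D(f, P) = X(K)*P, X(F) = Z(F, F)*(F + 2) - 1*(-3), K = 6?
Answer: 24936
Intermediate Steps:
Z(H, W) = 4*W
X(F) = 3 + 4*F*(2 + F) (X(F) = (4*F)*(F + 2) - 1*(-3) = (4*F)*(2 + F) + 3 = 4*F*(2 + F) + 3 = 3 + 4*F*(2 + F))
D(f, P) = 195*P (D(f, P) = (3 + 4*6**2 + 8*6)*P = (3 + 4*36 + 48)*P = (3 + 144 + 48)*P = 195*P)
-5484 + D(36, 156) = -5484 + 195*156 = -5484 + 30420 = 24936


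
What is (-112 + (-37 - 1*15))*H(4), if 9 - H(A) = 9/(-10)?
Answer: -8118/5 ≈ -1623.6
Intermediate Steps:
H(A) = 99/10 (H(A) = 9 - 9/(-10) = 9 - 9*(-1)/10 = 9 - 1*(-9/10) = 9 + 9/10 = 99/10)
(-112 + (-37 - 1*15))*H(4) = (-112 + (-37 - 1*15))*(99/10) = (-112 + (-37 - 15))*(99/10) = (-112 - 52)*(99/10) = -164*99/10 = -8118/5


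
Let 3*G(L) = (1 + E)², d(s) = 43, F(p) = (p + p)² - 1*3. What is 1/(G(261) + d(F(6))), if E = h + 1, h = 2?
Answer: 3/145 ≈ 0.020690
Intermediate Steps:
F(p) = -3 + 4*p² (F(p) = (2*p)² - 3 = 4*p² - 3 = -3 + 4*p²)
E = 3 (E = 2 + 1 = 3)
G(L) = 16/3 (G(L) = (1 + 3)²/3 = (⅓)*4² = (⅓)*16 = 16/3)
1/(G(261) + d(F(6))) = 1/(16/3 + 43) = 1/(145/3) = 3/145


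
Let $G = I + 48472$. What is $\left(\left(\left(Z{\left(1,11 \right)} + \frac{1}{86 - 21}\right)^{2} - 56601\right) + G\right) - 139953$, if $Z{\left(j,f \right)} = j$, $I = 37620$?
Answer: $- \frac{466697594}{4225} \approx -1.1046 \cdot 10^{5}$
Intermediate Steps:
$G = 86092$ ($G = 37620 + 48472 = 86092$)
$\left(\left(\left(Z{\left(1,11 \right)} + \frac{1}{86 - 21}\right)^{2} - 56601\right) + G\right) - 139953 = \left(\left(\left(1 + \frac{1}{86 - 21}\right)^{2} - 56601\right) + 86092\right) - 139953 = \left(\left(\left(1 + \frac{1}{65}\right)^{2} - 56601\right) + 86092\right) - 139953 = \left(\left(\left(\frac{66}{65}\right)^{2} - 56601\right) + 86092\right) - 139953 = \left(\left(\frac{4356}{4225} - 56601\right) + 86092\right) - 139953 = \left(- \frac{239134869}{4225} + 86092\right) - 139953 = \frac{124603831}{4225} - 139953 = - \frac{466697594}{4225}$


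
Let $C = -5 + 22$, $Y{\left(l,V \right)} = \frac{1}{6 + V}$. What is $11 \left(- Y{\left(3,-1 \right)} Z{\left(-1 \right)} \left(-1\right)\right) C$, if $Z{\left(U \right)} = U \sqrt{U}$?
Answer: $- \frac{187 i}{5} \approx - 37.4 i$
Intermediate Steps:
$Z{\left(U \right)} = U^{\frac{3}{2}}$
$C = 17$
$11 \left(- Y{\left(3,-1 \right)} Z{\left(-1 \right)} \left(-1\right)\right) C = 11 \left(- \frac{\left(-1\right)^{\frac{3}{2}}}{6 - 1} \left(-1\right)\right) 17 = 11 \left(- \frac{\left(-1\right) i}{5} \left(-1\right)\right) 17 = 11 \left(- - \frac{i}{5} \left(-1\right)\right) 17 = 11 \left(- \frac{i}{5}\right) 17 = - \frac{11 i}{5} \cdot 17 = - \frac{187 i}{5}$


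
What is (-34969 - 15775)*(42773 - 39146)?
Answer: -184048488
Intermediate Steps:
(-34969 - 15775)*(42773 - 39146) = -50744*3627 = -184048488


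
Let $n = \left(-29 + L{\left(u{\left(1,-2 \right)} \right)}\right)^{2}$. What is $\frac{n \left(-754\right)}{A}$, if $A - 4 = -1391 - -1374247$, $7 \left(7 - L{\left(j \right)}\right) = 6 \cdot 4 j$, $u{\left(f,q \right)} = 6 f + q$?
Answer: $- \frac{81250}{115983} \approx -0.70053$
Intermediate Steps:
$u{\left(f,q \right)} = q + 6 f$
$L{\left(j \right)} = 7 - \frac{24 j}{7}$ ($L{\left(j \right)} = 7 - \frac{6 \cdot 4 j}{7} = 7 - \frac{24 j}{7}$)
$n = \frac{62500}{49}$ ($n = \left(-29 + \left(7 - \frac{24 \left(-2 + 6 \cdot 1\right)}{7}\right)\right)^{2} = \left(-29 + \left(7 - \frac{24 \left(-2 + 6\right)}{7}\right)\right)^{2} = \left(-29 + \left(7 - \frac{96}{7}\right)\right)^{2} = \left(-29 - \frac{47}{7}\right)^{2} = \left(- \frac{250}{7}\right)^{2} = \frac{62500}{49} \approx 1275.5$)
$A = 1372860$ ($A = 4 - -1372856 = 4 + \left(-1391 + 1374247\right) = 4 + 1372856 = 1372860$)
$\frac{n \left(-754\right)}{A} = \frac{\frac{62500}{49} \left(-754\right)}{1372860} = \left(- \frac{47125000}{49}\right) \frac{1}{1372860} = - \frac{81250}{115983}$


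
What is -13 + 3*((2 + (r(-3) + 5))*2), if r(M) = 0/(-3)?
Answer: 29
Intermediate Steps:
r(M) = 0 (r(M) = 0*(-⅓) = 0)
-13 + 3*((2 + (r(-3) + 5))*2) = -13 + 3*((2 + (0 + 5))*2) = -13 + 3*((2 + 5)*2) = -13 + 3*(7*2) = -13 + 3*14 = -13 + 42 = 29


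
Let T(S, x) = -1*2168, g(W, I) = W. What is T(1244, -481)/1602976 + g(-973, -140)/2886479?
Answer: -977197765/578369570188 ≈ -0.0016896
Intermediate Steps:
T(S, x) = -2168
T(1244, -481)/1602976 + g(-973, -140)/2886479 = -2168/1602976 - 973/2886479 = -2168*1/1602976 - 973*1/2886479 = -271/200372 - 973/2886479 = -977197765/578369570188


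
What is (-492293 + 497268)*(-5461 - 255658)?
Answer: -1299067025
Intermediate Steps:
(-492293 + 497268)*(-5461 - 255658) = 4975*(-261119) = -1299067025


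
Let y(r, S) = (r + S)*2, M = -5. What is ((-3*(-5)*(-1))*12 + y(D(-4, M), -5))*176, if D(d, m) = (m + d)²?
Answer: -4928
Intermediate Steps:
D(d, m) = (d + m)²
y(r, S) = 2*S + 2*r (y(r, S) = (S + r)*2 = 2*S + 2*r)
((-3*(-5)*(-1))*12 + y(D(-4, M), -5))*176 = ((-3*(-5)*(-1))*12 + (2*(-5) + 2*(-4 - 5)²))*176 = ((15*(-1))*12 + (-10 + 2*(-9)²))*176 = (-15*12 + (-10 + 2*81))*176 = (-180 + (-10 + 162))*176 = (-180 + 152)*176 = -28*176 = -4928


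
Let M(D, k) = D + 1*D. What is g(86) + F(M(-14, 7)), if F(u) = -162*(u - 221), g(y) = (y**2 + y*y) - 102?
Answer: 55028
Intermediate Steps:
M(D, k) = 2*D (M(D, k) = D + D = 2*D)
g(y) = -102 + 2*y**2 (g(y) = (y**2 + y**2) - 102 = 2*y**2 - 102 = -102 + 2*y**2)
F(u) = 35802 - 162*u (F(u) = -162*(-221 + u) = 35802 - 162*u)
g(86) + F(M(-14, 7)) = (-102 + 2*86**2) + (35802 - 324*(-14)) = (-102 + 2*7396) + (35802 - 162*(-28)) = (-102 + 14792) + (35802 + 4536) = 14690 + 40338 = 55028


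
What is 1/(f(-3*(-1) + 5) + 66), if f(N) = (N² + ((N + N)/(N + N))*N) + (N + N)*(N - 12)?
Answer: 1/74 ≈ 0.013514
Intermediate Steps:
f(N) = N + N² + 2*N*(-12 + N) (f(N) = (N² + ((2*N)/((2*N)))*N) + (2*N)*(-12 + N) = (N² + ((2*N)*(1/(2*N)))*N) + 2*N*(-12 + N) = (N² + 1*N) + 2*N*(-12 + N) = (N² + N) + 2*N*(-12 + N) = (N + N²) + 2*N*(-12 + N) = N + N² + 2*N*(-12 + N))
1/(f(-3*(-1) + 5) + 66) = 1/((-3*(-1) + 5)*(-23 + 3*(-3*(-1) + 5)) + 66) = 1/((3 + 5)*(-23 + 3*(3 + 5)) + 66) = 1/(8*(-23 + 3*8) + 66) = 1/(8*(-23 + 24) + 66) = 1/(8*1 + 66) = 1/(8 + 66) = 1/74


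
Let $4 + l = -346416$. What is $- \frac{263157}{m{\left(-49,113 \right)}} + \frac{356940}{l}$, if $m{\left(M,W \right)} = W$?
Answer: $- \frac{4560159108}{1957273} \approx -2329.9$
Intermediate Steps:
$l = -346420$ ($l = -4 - 346416 = -346420$)
$- \frac{263157}{m{\left(-49,113 \right)}} + \frac{356940}{l} = - \frac{263157}{113} + \frac{356940}{-346420} = \left(-263157\right) \frac{1}{113} + 356940 \left(- \frac{1}{346420}\right) = - \frac{263157}{113} - \frac{17847}{17321} = - \frac{4560159108}{1957273}$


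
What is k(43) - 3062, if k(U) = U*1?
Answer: -3019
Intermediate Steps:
k(U) = U
k(43) - 3062 = 43 - 3062 = -3019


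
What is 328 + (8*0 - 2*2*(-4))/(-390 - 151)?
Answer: 177432/541 ≈ 327.97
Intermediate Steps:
328 + (8*0 - 2*2*(-4))/(-390 - 151) = 328 + (0 - 4*(-4))/(-541) = 328 - (0 + 16)/541 = 328 - 1/541*16 = 328 - 16/541 = 177432/541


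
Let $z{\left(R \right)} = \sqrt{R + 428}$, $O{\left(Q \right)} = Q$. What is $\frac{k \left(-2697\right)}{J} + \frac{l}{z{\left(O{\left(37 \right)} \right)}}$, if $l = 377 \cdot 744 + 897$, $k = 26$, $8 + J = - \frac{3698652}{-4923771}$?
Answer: $\frac{19181370559}{1982862} + \frac{18759 \sqrt{465}}{31} \approx 22723.0$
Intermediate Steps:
$J = - \frac{11897172}{1641257}$ ($J = -8 - \frac{3698652}{-4923771} = -8 - - \frac{1232884}{1641257} = -8 + \frac{1232884}{1641257} = - \frac{11897172}{1641257} \approx -7.2488$)
$z{\left(R \right)} = \sqrt{428 + R}$
$l = 281385$ ($l = 280488 + 897 = 281385$)
$\frac{k \left(-2697\right)}{J} + \frac{l}{z{\left(O{\left(37 \right)} \right)}} = \frac{26 \left(-2697\right)}{- \frac{11897172}{1641257}} + \frac{281385}{\sqrt{428 + 37}} = \left(-70122\right) \left(- \frac{1641257}{11897172}\right) + \frac{281385}{\sqrt{465}} = \frac{19181370559}{1982862} + 281385 \frac{\sqrt{465}}{465} = \frac{19181370559}{1982862} + \frac{18759 \sqrt{465}}{31}$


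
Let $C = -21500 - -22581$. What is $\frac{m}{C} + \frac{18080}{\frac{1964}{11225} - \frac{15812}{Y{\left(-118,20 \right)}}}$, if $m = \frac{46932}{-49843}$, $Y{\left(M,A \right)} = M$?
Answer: $\frac{5467412494670876}{40574924275131} \approx 134.75$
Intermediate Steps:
$C = 1081$ ($C = -21500 + 22581 = 1081$)
$m = - \frac{46932}{49843}$ ($m = 46932 \left(- \frac{1}{49843}\right) = - \frac{46932}{49843} \approx -0.9416$)
$\frac{m}{C} + \frac{18080}{\frac{1964}{11225} - \frac{15812}{Y{\left(-118,20 \right)}}} = - \frac{46932}{49843 \cdot 1081} + \frac{18080}{\frac{1964}{11225} - \frac{15812}{-118}} = \left(- \frac{46932}{49843}\right) \frac{1}{1081} + \frac{18080}{1964 \cdot \frac{1}{11225} - -134} = - \frac{46932}{53880283} + \frac{18080}{\frac{1964}{11225} + 134} = - \frac{46932}{53880283} + \frac{18080}{\frac{1506114}{11225}} = - \frac{46932}{53880283} + 18080 \cdot \frac{11225}{1506114} = - \frac{46932}{53880283} + \frac{101474000}{753057} = \frac{5467412494670876}{40574924275131}$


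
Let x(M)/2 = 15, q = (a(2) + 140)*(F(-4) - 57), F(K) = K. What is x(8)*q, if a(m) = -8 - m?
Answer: -237900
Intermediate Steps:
q = -7930 (q = ((-8 - 1*2) + 140)*(-4 - 57) = ((-8 - 2) + 140)*(-61) = (-10 + 140)*(-61) = 130*(-61) = -7930)
x(M) = 30 (x(M) = 2*15 = 30)
x(8)*q = 30*(-7930) = -237900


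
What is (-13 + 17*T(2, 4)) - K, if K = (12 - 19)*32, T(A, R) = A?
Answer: 245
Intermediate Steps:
K = -224 (K = -7*32 = -224)
(-13 + 17*T(2, 4)) - K = (-13 + 17*2) - 1*(-224) = (-13 + 34) + 224 = 21 + 224 = 245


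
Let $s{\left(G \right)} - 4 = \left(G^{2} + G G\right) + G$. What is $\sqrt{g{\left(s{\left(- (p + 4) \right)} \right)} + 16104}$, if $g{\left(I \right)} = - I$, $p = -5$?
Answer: $\sqrt{16097} \approx 126.87$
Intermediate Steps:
$s{\left(G \right)} = 4 + G + 2 G^{2}$ ($s{\left(G \right)} = 4 + \left(\left(G^{2} + G G\right) + G\right) = 4 + \left(\left(G^{2} + G^{2}\right) + G\right) = 4 + \left(2 G^{2} + G\right) = 4 + \left(G + 2 G^{2}\right) = 4 + G + 2 G^{2}$)
$\sqrt{g{\left(s{\left(- (p + 4) \right)} \right)} + 16104} = \sqrt{- (4 - \left(-5 + 4\right) + 2 \left(- (-5 + 4)\right)^{2}) + 16104} = \sqrt{- (4 - -1 + 2 \left(\left(-1\right) \left(-1\right)\right)^{2}) + 16104} = \sqrt{- (4 + 1 + 2 \cdot 1^{2}) + 16104} = \sqrt{- (4 + 1 + 2 \cdot 1) + 16104} = \sqrt{- (4 + 1 + 2) + 16104} = \sqrt{\left(-1\right) 7 + 16104} = \sqrt{-7 + 16104} = \sqrt{16097}$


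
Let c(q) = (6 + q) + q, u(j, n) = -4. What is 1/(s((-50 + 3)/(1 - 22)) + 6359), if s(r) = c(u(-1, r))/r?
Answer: 47/298831 ≈ 0.00015728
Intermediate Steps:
c(q) = 6 + 2*q
s(r) = -2/r (s(r) = (6 + 2*(-4))/r = (6 - 8)/r = -2/r)
1/(s((-50 + 3)/(1 - 22)) + 6359) = 1/(-2*(1 - 22)/(-50 + 3) + 6359) = 1/(-2/((-47/(-21))) + 6359) = 1/(-2/((-47*(-1/21))) + 6359) = 1/(-2/47/21 + 6359) = 1/(-2*21/47 + 6359) = 1/(-42/47 + 6359) = 1/(298831/47) = 47/298831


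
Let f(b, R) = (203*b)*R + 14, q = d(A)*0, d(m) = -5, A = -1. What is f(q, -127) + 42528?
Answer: 42542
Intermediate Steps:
q = 0 (q = -5*0 = 0)
f(b, R) = 14 + 203*R*b (f(b, R) = 203*R*b + 14 = 14 + 203*R*b)
f(q, -127) + 42528 = (14 + 203*(-127)*0) + 42528 = (14 + 0) + 42528 = 14 + 42528 = 42542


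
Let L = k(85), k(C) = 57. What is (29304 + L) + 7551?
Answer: 36912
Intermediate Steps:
L = 57
(29304 + L) + 7551 = (29304 + 57) + 7551 = 29361 + 7551 = 36912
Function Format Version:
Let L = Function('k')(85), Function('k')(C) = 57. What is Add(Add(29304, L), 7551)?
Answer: 36912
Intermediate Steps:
L = 57
Add(Add(29304, L), 7551) = Add(Add(29304, 57), 7551) = Add(29361, 7551) = 36912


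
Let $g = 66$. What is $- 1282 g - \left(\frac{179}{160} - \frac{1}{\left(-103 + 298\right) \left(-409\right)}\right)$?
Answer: $- \frac{215946217181}{2552160} \approx -84613.0$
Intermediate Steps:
$- 1282 g - \left(\frac{179}{160} - \frac{1}{\left(-103 + 298\right) \left(-409\right)}\right) = \left(-1282\right) 66 - \left(\frac{179}{160} - \frac{1}{\left(-103 + 298\right) \left(-409\right)}\right) = -84612 - \left(\frac{179}{160} - \frac{1}{195} \left(- \frac{1}{409}\right)\right) = -84612 + \left(\frac{1}{195} \left(- \frac{1}{409}\right) - \frac{179}{160}\right) = -84612 - \frac{2855261}{2552160} = - \frac{215946217181}{2552160}$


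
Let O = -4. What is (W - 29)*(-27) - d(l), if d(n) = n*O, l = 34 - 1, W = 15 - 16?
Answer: 942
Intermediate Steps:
W = -1
l = 33
d(n) = -4*n (d(n) = n*(-4) = -4*n)
(W - 29)*(-27) - d(l) = (-1 - 29)*(-27) - (-4)*33 = -30*(-27) - 1*(-132) = 810 + 132 = 942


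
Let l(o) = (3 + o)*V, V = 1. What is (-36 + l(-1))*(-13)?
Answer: 442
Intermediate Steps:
l(o) = 3 + o (l(o) = (3 + o)*1 = 3 + o)
(-36 + l(-1))*(-13) = (-36 + (3 - 1))*(-13) = (-36 + 2)*(-13) = -34*(-13) = 442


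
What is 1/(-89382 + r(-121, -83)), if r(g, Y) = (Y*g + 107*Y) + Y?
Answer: -1/88303 ≈ -1.1325e-5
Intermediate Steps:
r(g, Y) = 108*Y + Y*g (r(g, Y) = (107*Y + Y*g) + Y = 108*Y + Y*g)
1/(-89382 + r(-121, -83)) = 1/(-89382 - 83*(108 - 121)) = 1/(-89382 - 83*(-13)) = 1/(-89382 + 1079) = 1/(-88303) = -1/88303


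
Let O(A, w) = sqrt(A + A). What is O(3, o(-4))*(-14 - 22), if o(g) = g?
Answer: -36*sqrt(6) ≈ -88.182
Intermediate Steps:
O(A, w) = sqrt(2)*sqrt(A) (O(A, w) = sqrt(2*A) = sqrt(2)*sqrt(A))
O(3, o(-4))*(-14 - 22) = (sqrt(2)*sqrt(3))*(-14 - 22) = sqrt(6)*(-36) = -36*sqrt(6)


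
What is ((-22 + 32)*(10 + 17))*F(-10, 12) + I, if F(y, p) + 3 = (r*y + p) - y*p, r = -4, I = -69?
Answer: 45561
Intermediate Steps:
F(y, p) = -3 + p - 4*y - p*y (F(y, p) = -3 + ((-4*y + p) - y*p) = -3 + ((p - 4*y) - p*y) = -3 + (p - 4*y - p*y) = -3 + p - 4*y - p*y)
((-22 + 32)*(10 + 17))*F(-10, 12) + I = ((-22 + 32)*(10 + 17))*(-3 + 12 - 4*(-10) - 1*12*(-10)) - 69 = (10*27)*(-3 + 12 + 40 + 120) - 69 = 270*169 - 69 = 45630 - 69 = 45561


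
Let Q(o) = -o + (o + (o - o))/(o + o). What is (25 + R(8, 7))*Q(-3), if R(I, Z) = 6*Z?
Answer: 469/2 ≈ 234.50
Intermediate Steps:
Q(o) = 1/2 - o (Q(o) = -o + (o + 0)/((2*o)) = -o + o*(1/(2*o)) = -o + 1/2 = 1/2 - o)
(25 + R(8, 7))*Q(-3) = (25 + 6*7)*(1/2 - 1*(-3)) = (25 + 42)*(1/2 + 3) = 67*(7/2) = 469/2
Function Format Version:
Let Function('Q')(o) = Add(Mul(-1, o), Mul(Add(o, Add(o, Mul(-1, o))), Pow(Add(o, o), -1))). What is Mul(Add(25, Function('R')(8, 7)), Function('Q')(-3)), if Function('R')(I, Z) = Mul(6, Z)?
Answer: Rational(469, 2) ≈ 234.50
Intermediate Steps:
Function('Q')(o) = Add(Rational(1, 2), Mul(-1, o)) (Function('Q')(o) = Add(Mul(-1, o), Mul(Add(o, 0), Pow(Mul(2, o), -1))) = Add(Mul(-1, o), Mul(o, Mul(Rational(1, 2), Pow(o, -1)))) = Add(Mul(-1, o), Rational(1, 2)) = Add(Rational(1, 2), Mul(-1, o)))
Mul(Add(25, Function('R')(8, 7)), Function('Q')(-3)) = Mul(Add(25, Mul(6, 7)), Add(Rational(1, 2), Mul(-1, -3))) = Mul(Add(25, 42), Add(Rational(1, 2), 3)) = Mul(67, Rational(7, 2)) = Rational(469, 2)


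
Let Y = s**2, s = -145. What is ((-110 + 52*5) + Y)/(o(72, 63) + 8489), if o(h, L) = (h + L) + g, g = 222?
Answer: 21175/8846 ≈ 2.3937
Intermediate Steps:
o(h, L) = 222 + L + h (o(h, L) = (h + L) + 222 = (L + h) + 222 = 222 + L + h)
Y = 21025 (Y = (-145)**2 = 21025)
((-110 + 52*5) + Y)/(o(72, 63) + 8489) = ((-110 + 52*5) + 21025)/((222 + 63 + 72) + 8489) = ((-110 + 260) + 21025)/(357 + 8489) = (150 + 21025)/8846 = 21175*(1/8846) = 21175/8846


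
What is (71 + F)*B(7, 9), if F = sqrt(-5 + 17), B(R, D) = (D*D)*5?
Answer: 28755 + 810*sqrt(3) ≈ 30158.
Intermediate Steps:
B(R, D) = 5*D**2 (B(R, D) = D**2*5 = 5*D**2)
F = 2*sqrt(3) (F = sqrt(12) = 2*sqrt(3) ≈ 3.4641)
(71 + F)*B(7, 9) = (71 + 2*sqrt(3))*(5*9**2) = (71 + 2*sqrt(3))*(5*81) = (71 + 2*sqrt(3))*405 = 28755 + 810*sqrt(3)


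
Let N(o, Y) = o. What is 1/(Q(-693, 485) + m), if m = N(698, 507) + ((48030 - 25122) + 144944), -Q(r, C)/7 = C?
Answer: 1/165155 ≈ 6.0549e-6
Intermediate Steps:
Q(r, C) = -7*C
m = 168550 (m = 698 + ((48030 - 25122) + 144944) = 698 + (22908 + 144944) = 698 + 167852 = 168550)
1/(Q(-693, 485) + m) = 1/(-7*485 + 168550) = 1/(-3395 + 168550) = 1/165155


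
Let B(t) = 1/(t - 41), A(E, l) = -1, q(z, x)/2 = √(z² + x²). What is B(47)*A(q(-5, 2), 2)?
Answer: -⅙ ≈ -0.16667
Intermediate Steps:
q(z, x) = 2*√(x² + z²) (q(z, x) = 2*√(z² + x²) = 2*√(x² + z²))
B(t) = 1/(-41 + t)
B(47)*A(q(-5, 2), 2) = -1/(-41 + 47) = -1/6 = (⅙)*(-1) = -⅙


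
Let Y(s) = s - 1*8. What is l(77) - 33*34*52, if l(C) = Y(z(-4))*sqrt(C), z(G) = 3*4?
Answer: -58344 + 4*sqrt(77) ≈ -58309.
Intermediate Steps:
z(G) = 12
Y(s) = -8 + s (Y(s) = s - 8 = -8 + s)
l(C) = 4*sqrt(C) (l(C) = (-8 + 12)*sqrt(C) = 4*sqrt(C))
l(77) - 33*34*52 = 4*sqrt(77) - 33*34*52 = 4*sqrt(77) - 1122*52 = 4*sqrt(77) - 1*58344 = 4*sqrt(77) - 58344 = -58344 + 4*sqrt(77)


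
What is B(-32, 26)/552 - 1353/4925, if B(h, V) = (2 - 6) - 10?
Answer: -407903/1359300 ≈ -0.30008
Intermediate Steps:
B(h, V) = -14 (B(h, V) = -4 - 10 = -14)
B(-32, 26)/552 - 1353/4925 = -14/552 - 1353/4925 = -14*1/552 - 1353*1/4925 = -7/276 - 1353/4925 = -407903/1359300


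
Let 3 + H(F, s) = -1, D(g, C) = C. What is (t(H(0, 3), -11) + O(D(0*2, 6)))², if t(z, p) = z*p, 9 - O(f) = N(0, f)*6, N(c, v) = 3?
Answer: 1225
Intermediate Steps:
H(F, s) = -4 (H(F, s) = -3 - 1 = -4)
O(f) = -9 (O(f) = 9 - 3*6 = 9 - 1*18 = 9 - 18 = -9)
t(z, p) = p*z
(t(H(0, 3), -11) + O(D(0*2, 6)))² = (-11*(-4) - 9)² = (44 - 9)² = 35² = 1225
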